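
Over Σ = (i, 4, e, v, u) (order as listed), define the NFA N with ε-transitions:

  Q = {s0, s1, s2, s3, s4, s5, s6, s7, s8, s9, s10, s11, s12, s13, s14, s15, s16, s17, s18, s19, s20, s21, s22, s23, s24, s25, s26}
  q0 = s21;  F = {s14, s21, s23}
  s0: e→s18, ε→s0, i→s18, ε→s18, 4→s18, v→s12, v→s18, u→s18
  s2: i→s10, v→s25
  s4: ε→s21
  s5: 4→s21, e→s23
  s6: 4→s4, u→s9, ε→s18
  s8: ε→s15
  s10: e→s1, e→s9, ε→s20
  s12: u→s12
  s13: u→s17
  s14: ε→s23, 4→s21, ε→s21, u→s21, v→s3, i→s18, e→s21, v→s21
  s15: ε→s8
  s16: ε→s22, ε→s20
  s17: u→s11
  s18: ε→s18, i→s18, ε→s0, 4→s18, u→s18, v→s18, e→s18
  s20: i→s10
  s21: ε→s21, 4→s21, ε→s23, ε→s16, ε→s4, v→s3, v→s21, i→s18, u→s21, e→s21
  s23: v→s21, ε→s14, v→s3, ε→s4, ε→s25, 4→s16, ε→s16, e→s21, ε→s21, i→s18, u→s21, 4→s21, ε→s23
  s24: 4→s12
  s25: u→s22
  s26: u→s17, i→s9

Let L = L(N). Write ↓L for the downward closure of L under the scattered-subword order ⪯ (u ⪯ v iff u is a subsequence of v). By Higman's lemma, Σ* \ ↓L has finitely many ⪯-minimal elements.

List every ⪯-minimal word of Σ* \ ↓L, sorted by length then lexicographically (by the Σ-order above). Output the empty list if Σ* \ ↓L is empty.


|Q|=27, |F|=3, |δ|=69 (23 ε).
min D↑ (2 st, q0=0, F={1}): 0:i→1,4→0,e→0,v→0,u→0 1:i→1,4→1,e→1,v→1,u→1 [Hopcroft].
'i': N↓-sim [15, 7] end={s0,s1,s10,s12,s18,s20,s9} rej; 1/1 del acc.
1 words, ⪯-incomp.

min(Σ*\↓L) = [i].


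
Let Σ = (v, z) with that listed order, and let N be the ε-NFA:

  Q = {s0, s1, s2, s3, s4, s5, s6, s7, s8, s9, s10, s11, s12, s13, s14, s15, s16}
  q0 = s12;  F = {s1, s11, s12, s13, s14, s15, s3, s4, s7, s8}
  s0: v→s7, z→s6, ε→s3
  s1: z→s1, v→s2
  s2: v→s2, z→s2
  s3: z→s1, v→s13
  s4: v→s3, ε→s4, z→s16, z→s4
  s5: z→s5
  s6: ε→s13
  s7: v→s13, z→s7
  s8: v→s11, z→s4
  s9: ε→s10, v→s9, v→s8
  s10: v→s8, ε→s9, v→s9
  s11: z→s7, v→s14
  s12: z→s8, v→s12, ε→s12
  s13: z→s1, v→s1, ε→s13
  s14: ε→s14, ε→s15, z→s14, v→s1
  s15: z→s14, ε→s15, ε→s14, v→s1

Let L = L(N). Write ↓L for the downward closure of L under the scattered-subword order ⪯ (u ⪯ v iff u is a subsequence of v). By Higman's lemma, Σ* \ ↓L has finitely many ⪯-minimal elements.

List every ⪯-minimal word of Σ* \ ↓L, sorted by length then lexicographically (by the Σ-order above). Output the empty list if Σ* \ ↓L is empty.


min(Σ*\↓L) = [zvvvv, zzvzv].

|Q|=17, |F|=10, |δ|=41 (11 ε).
min D↑ (10 st, q0=0, F={9}): 0:v→0,z→1 1:v→2,z→3 2:v→4,z→5 3:v→6,z→3 4:v→7,z→4 5:v→8,z→5 6:v→8,z→7 7:v→9,z→7 8:v→7,z→7 9:v→9,z→9.
'zvvvv': run [12, 11, 8, 5, 2, 1] end={s2} ∉↓L; 5/5 single-dels accept.
'zzvzv': run [12, 11, 9, 4, 2, 1] end={s2} — reject; 5/5 single-dels accept.
2 minimals (antichain).


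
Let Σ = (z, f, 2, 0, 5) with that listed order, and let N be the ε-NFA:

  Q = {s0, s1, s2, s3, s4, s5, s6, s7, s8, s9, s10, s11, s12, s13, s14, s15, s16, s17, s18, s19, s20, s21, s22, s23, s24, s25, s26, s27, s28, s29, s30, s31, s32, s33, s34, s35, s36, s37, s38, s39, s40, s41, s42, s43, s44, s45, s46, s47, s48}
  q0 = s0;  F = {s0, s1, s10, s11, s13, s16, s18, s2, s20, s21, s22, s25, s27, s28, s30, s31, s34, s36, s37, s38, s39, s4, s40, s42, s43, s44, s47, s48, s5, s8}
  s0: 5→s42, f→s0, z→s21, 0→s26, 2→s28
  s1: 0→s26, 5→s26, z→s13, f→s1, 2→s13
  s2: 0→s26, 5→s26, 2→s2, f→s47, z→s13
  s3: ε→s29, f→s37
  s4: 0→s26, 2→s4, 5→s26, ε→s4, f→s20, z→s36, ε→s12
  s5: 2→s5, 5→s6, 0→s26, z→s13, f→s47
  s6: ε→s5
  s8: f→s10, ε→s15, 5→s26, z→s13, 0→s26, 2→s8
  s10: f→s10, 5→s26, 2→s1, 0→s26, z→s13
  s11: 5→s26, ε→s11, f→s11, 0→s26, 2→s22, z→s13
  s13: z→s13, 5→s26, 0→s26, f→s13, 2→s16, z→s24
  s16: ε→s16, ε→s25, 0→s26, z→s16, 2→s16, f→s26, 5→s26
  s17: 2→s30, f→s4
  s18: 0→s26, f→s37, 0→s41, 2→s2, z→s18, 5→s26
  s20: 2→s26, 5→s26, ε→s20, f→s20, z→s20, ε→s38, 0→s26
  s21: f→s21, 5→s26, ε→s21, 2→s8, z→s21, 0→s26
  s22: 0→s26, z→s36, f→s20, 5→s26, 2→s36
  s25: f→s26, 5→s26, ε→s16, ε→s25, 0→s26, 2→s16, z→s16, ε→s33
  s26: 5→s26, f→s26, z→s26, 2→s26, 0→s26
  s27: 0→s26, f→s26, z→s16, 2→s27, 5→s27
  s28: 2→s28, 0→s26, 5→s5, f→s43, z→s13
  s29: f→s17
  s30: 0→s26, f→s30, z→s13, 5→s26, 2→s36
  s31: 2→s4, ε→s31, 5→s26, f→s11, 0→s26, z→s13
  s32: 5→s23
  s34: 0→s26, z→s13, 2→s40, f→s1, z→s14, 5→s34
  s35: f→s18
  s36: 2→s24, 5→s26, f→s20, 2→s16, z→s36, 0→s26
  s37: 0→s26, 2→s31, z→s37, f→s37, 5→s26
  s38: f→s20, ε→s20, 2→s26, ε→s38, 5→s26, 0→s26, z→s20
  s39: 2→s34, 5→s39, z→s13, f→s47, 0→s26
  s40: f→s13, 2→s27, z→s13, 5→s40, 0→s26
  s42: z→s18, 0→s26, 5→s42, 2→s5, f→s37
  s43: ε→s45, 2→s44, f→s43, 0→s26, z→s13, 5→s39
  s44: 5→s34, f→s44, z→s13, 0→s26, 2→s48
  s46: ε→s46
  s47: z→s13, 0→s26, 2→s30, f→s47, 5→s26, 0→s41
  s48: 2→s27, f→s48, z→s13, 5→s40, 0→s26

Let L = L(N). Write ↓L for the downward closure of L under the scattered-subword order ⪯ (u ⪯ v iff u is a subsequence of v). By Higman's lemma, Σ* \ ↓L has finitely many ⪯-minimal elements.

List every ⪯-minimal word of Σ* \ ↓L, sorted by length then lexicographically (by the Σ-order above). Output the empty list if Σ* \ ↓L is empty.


min(Σ*\↓L) = [0, z5, 5f5, 2z2f, 2f222f, 5f22f2].

|Q|=49, |F|=30, |δ|=185 (19 ε).
min D↑ (29 st, q0=0, F={3}): 0:z→1,f→0,2→2,0→3,5→4 1:z→1,f→1,2→5,0→3,5→3 2:z→6,f→7,2→2,0→3,5→8 3:z→3,f→3,2→3,0→3,5→3 4:z→9,f→10,2→8,0→3,5→4 5:z→6,f→11,2→5,0→3,5→3 6:z→6,f→6,2→12,0→3,5→3 7:z→6,f→7,2→13,0→3,5→14 8:z→6,f→15,2→8,0→3,5→8 9:z→9,f→10,2→16,0→3,5→3 10:z→10,f→10,2→17,0→3,5→3 11:z→6,f→11,2→18,0→3,5→3 12:z→12,f→3,2→12,0→3,5→3 13:z→6,f→13,2→19,0→3,5→20 14:z→6,f→15,2→20,0→3,5→14 15:z→6,f→15,2→21,0→3,5→3 16:z→6,f→15,2→16,0→3,5→3 17:z→6,f→22,2→23,0→3,5→3 18:z→6,f→18,2→6,0→3,5→3 19:z→6,f→19,2→24,0→3,5→25 20:z→6,f→18,2→25,0→3,5→20 21:z→6,f→21,2→26,0→3,5→3 22:z→6,f→22,2→27,0→3,5→3 23:z→26,f→28,2→23,0→3,5→3 24:z→12,f→3,2→24,0→3,5→24 25:z→6,f→6,2→24,0→3,5→25 26:z→26,f→28,2→12,0→3,5→3 27:z→26,f→28,2→26,0→3,5→3 28:z→28,f→28,2→3,0→3,5→3.
'0': |S_i|=[39, 2] end={s26,s41} ∉↓L; 1/1 del acc.
'z5': |S_i|=[39, 26, 1] end={s26} ∉↓L; 2/2 del acc.
'5f5': |S_i|=[39, 29, 19, 1] end={s26} ∉↓L; 3/3 del acc.
'2z2f': |S_i|=[39, 34, 10, 5, 1] end={s26} — reject; 4/4 del acc.
'2f222f': run [39, 34, 25, 18, 12, 6, 1] end={s26} rej; 6/6 single-dels accept.
'5f22f2': N↓-sim [39, 29, 19, 15, 11, 3, 1] end={s26} rej; 6/6 deletions ∈↓L.
6 words, ⪯-incomp.


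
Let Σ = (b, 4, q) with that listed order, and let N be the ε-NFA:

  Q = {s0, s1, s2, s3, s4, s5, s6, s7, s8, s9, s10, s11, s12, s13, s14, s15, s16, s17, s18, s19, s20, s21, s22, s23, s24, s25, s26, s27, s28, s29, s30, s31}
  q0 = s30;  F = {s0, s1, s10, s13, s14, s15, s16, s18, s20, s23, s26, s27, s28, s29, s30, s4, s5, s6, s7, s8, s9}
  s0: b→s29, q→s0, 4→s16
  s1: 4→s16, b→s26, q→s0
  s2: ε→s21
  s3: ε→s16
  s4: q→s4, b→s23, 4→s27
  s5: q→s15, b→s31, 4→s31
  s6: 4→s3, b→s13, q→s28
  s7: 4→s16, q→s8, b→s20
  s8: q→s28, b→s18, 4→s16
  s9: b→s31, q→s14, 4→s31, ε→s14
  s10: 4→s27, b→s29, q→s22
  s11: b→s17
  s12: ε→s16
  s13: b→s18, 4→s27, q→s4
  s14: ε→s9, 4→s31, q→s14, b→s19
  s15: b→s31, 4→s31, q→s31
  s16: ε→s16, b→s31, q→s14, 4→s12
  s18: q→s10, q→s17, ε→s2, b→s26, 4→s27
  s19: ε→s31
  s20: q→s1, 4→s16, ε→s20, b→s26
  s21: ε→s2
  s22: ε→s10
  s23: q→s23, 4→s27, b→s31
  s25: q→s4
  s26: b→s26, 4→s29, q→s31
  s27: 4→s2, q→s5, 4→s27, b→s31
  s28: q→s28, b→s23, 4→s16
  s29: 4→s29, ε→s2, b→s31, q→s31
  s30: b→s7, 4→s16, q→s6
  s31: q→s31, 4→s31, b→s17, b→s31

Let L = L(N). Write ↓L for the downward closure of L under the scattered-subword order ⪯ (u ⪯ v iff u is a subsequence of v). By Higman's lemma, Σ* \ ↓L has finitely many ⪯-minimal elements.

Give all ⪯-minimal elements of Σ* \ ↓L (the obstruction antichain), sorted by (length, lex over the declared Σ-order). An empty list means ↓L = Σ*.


Antichain: [4b, 4q4, bbbq, qqbb, qb4qqq].

|Q|=32, |F|=21, |δ|=83 (12 ε).
min D↑ (21 st, q0=0, F={6}): 0:b→1,4→2,q→3 1:b→4,4→2,q→5 2:b→6,4→2,q→7 3:b→8,4→2,q→9 4:b→10,4→2,q→11 5:b→12,4→2,q→9 6:b→6,4→6,q→6 7:b→6,4→6,q→7 8:b→12,4→13,q→14 9:b→15,4→2,q→9 10:b→10,4→16,q→6 11:b→10,4→2,q→17 12:b→10,4→13,q→18 13:b→6,4→13,q→19 14:b→15,4→13,q→14 15:b→6,4→13,q→15 16:b→6,4→16,q→6 17:b→16,4→2,q→17 18:b→16,4→13,q→18 19:b→6,4→6,q→20 20:b→6,4→6,q→6.
'4b': |S_i|=[29, 14, 3] end={s17,s19,s31} ∉↓L; 2/2 single-dels accept.
'4q4': N↓-sim [29, 14, 7, 2] end={s17,s31} ∉↓L; 3/3 del acc.
'bbbq': N↓-sim [29, 26, 21, 7, 2] end={s17,s31} ∉↓L; 4/4 del acc.
'qqbb': run [29, 26, 19, 10, 2] end={s17,s31} rej; 4/4 deletions ∈↓L.
'qb4qqq': |S_i|=[29, 26, 16, 8, 4, 3, 2] end={s17,s31} ∉↓L; 6/6 single-dels accept.
5 minimals (antichain).


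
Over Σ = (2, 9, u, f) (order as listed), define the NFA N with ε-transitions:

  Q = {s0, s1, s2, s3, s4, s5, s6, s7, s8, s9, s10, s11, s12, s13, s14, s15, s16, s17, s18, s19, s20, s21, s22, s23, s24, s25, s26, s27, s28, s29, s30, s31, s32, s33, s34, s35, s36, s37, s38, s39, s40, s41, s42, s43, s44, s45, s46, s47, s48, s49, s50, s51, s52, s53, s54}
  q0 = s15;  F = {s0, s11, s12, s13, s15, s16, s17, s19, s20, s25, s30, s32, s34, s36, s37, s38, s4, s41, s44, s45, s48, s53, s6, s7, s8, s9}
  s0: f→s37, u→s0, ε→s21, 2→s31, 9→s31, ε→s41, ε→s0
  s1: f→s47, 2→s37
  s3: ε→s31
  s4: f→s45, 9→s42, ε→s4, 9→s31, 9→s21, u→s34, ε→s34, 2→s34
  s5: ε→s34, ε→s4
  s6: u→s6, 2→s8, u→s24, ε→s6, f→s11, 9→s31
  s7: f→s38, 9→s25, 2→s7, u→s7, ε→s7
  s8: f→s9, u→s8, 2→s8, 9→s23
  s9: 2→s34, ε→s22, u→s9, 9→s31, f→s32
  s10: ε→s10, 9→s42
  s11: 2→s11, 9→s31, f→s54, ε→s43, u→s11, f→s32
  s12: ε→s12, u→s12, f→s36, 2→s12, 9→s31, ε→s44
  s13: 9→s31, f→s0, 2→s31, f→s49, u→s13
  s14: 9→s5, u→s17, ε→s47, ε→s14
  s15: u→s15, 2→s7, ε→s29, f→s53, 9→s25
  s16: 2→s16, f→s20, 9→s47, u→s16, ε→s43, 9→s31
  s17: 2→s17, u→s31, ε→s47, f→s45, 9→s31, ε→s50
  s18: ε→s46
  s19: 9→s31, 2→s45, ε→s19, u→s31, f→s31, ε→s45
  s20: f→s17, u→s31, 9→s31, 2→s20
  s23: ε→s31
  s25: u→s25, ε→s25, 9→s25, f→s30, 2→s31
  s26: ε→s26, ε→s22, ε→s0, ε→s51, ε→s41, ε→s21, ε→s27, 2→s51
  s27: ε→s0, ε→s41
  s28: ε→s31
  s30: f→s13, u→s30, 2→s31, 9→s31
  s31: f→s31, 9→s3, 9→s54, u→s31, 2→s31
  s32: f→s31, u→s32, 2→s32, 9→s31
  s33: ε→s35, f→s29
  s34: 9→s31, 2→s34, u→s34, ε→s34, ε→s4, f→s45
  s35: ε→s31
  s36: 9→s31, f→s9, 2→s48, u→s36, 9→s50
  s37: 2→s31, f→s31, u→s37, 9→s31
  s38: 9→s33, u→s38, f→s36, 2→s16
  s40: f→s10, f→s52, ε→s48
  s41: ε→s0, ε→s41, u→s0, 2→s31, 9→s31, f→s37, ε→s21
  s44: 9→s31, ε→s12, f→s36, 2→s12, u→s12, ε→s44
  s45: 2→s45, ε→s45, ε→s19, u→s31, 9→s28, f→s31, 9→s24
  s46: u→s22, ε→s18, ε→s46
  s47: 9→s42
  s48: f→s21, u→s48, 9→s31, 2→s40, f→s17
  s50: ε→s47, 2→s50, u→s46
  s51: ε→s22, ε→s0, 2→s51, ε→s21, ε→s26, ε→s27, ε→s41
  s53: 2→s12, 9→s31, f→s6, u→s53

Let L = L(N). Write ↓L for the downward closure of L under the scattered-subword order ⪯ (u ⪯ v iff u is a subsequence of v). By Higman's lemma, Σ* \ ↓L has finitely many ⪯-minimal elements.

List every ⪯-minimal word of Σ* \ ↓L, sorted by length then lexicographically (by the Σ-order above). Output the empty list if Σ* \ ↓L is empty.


|Q|=55, |F|=26, |δ|=189 (57 ε).
min D↑ (23 st, q0=0, F={5}): 0:2→1,9→2,u→0,f→3 1:2→1,9→2,u→1,f→4 2:2→5,9→2,u→2,f→6 3:2→7,9→5,u→3,f→8 4:2→9,9→5,u→4,f→10 5:2→5,9→5,u→5,f→5 6:2→5,9→5,u→6,f→11 7:2→7,9→5,u→7,f→10 8:2→12,9→5,u→8,f→13 9:2→9,9→5,u→9,f→14 10:2→15,9→5,u→10,f→16 11:2→5,9→5,u→11,f→17 12:2→12,9→5,u→12,f→16 13:2→13,9→5,u→13,f→18 14:2→14,9→5,u→5,f→19 15:2→15,9→5,u→15,f→19 16:2→20,9→5,u→16,f→18 17:2→5,9→5,u→17,f→21 18:2→18,9→5,u→18,f→5 19:2→19,9→5,u→5,f→22 20:2→20,9→5,u→20,f→22 21:2→5,9→5,u→21,f→5 22:2→22,9→5,u→5,f→5 (ε-aug+det+¬).
'92': run [47, 23, 9] end={s18,s22,s3,s31,s42,s46,s47,s50,s54} — reject; 2/2 single-dels accept.
'f9': run [47, 44, 16] end={s18,s21,s22,s23,s24,s28,s29,s3,s31,s33,s35,s42,…} ∉↓L; 2/2 deletions ∈↓L.
'2f2fu': run [47, 44, 37, 25, 18, 6] end={s18,s22,s3,s31,s46,s54} ∉↓L; 5/5 del acc.
'fffff': |S_i|=[47, 44, 36, 27, 9, 3] end={s3,s31,s54} ∉↓L; 5/5 deletions ∈↓L.
4 words, ⪯-incomp.

A = [92, f9, 2f2fu, fffff].


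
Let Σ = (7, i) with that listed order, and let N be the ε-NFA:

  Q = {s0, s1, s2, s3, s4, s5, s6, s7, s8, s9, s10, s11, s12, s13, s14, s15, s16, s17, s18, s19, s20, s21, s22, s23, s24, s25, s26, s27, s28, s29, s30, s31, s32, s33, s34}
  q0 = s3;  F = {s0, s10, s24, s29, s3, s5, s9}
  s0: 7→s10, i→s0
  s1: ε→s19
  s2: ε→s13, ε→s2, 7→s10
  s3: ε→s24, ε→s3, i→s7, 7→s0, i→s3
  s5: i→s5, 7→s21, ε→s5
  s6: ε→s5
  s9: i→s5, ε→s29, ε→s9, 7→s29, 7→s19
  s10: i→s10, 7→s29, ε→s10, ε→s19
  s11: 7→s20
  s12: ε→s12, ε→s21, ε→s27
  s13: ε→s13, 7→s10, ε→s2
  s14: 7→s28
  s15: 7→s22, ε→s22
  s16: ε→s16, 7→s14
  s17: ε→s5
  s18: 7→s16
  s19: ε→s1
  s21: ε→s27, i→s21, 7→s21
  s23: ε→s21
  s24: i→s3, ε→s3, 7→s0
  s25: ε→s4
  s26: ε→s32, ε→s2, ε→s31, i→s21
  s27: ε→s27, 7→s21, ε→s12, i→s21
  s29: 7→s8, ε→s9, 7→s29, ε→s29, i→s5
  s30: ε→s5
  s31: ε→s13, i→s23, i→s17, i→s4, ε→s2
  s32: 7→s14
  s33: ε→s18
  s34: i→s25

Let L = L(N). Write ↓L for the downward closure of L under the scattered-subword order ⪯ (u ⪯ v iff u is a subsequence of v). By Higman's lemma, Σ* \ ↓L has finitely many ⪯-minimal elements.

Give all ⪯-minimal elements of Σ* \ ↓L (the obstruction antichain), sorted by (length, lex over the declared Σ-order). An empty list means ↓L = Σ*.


min(Σ*\↓L) = [777i7].

|Q|=35, |F|=7, |δ|=69 (35 ε).
min D↑ (6 st, q0=0, F={5}): 0:7→1,i→0 1:7→2,i→1 2:7→3,i→2 3:7→3,i→4 4:7→5,i→4 5:7→5,i→5.
'777i7': run [14, 11, 10, 9, 4, 3] end={s12,s21,s27} ∉↓L; 5/5 del acc.
1 minimals (antichain).


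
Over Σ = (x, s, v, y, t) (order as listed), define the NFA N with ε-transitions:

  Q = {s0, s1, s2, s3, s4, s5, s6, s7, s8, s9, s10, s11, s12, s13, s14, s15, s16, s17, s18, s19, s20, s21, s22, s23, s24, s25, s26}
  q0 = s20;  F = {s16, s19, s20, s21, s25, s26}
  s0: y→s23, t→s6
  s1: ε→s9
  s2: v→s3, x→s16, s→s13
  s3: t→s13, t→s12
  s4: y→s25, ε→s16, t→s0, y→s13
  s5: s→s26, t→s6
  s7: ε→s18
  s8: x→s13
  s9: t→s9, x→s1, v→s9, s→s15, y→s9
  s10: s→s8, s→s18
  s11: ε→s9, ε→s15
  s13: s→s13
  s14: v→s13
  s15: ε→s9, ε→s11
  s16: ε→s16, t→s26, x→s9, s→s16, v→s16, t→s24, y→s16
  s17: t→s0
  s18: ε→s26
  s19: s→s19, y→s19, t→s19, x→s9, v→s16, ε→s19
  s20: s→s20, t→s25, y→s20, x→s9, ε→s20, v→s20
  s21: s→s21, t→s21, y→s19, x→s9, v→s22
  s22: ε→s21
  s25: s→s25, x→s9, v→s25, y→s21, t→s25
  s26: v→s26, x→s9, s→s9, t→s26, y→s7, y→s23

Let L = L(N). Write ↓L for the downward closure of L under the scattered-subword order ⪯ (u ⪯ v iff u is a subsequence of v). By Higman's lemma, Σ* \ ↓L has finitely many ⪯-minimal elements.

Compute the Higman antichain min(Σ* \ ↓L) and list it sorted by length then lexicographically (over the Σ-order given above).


min(Σ*\↓L) = [x, tyyvts].

|Q|=27, |F|=6, |δ|=67 (12 ε).
min D↑ (7 st, q0=0, F={1}): 0:x→1,s→0,v→0,y→0,t→2 1:x→1,s→1,v→1,y→1,t→1 2:x→1,s→2,v→2,y→3,t→2 3:x→1,s→3,v→3,y→4,t→3 4:x→1,s→4,v→5,y→4,t→4 5:x→1,s→5,v→5,y→5,t→6 6:x→1,s→1,v→6,y→6,t→6.
'x': |S_i|=[15, 4] end={s1,s11,s15,s9} rej; 1/1 deletions ∈↓L.
'tyyvts': |S_i|=[15, 14, 13, 11, 10, 9, 4] end={s1,s11,s15,s9} — reject; 6/6 del acc.
2 obstructions.


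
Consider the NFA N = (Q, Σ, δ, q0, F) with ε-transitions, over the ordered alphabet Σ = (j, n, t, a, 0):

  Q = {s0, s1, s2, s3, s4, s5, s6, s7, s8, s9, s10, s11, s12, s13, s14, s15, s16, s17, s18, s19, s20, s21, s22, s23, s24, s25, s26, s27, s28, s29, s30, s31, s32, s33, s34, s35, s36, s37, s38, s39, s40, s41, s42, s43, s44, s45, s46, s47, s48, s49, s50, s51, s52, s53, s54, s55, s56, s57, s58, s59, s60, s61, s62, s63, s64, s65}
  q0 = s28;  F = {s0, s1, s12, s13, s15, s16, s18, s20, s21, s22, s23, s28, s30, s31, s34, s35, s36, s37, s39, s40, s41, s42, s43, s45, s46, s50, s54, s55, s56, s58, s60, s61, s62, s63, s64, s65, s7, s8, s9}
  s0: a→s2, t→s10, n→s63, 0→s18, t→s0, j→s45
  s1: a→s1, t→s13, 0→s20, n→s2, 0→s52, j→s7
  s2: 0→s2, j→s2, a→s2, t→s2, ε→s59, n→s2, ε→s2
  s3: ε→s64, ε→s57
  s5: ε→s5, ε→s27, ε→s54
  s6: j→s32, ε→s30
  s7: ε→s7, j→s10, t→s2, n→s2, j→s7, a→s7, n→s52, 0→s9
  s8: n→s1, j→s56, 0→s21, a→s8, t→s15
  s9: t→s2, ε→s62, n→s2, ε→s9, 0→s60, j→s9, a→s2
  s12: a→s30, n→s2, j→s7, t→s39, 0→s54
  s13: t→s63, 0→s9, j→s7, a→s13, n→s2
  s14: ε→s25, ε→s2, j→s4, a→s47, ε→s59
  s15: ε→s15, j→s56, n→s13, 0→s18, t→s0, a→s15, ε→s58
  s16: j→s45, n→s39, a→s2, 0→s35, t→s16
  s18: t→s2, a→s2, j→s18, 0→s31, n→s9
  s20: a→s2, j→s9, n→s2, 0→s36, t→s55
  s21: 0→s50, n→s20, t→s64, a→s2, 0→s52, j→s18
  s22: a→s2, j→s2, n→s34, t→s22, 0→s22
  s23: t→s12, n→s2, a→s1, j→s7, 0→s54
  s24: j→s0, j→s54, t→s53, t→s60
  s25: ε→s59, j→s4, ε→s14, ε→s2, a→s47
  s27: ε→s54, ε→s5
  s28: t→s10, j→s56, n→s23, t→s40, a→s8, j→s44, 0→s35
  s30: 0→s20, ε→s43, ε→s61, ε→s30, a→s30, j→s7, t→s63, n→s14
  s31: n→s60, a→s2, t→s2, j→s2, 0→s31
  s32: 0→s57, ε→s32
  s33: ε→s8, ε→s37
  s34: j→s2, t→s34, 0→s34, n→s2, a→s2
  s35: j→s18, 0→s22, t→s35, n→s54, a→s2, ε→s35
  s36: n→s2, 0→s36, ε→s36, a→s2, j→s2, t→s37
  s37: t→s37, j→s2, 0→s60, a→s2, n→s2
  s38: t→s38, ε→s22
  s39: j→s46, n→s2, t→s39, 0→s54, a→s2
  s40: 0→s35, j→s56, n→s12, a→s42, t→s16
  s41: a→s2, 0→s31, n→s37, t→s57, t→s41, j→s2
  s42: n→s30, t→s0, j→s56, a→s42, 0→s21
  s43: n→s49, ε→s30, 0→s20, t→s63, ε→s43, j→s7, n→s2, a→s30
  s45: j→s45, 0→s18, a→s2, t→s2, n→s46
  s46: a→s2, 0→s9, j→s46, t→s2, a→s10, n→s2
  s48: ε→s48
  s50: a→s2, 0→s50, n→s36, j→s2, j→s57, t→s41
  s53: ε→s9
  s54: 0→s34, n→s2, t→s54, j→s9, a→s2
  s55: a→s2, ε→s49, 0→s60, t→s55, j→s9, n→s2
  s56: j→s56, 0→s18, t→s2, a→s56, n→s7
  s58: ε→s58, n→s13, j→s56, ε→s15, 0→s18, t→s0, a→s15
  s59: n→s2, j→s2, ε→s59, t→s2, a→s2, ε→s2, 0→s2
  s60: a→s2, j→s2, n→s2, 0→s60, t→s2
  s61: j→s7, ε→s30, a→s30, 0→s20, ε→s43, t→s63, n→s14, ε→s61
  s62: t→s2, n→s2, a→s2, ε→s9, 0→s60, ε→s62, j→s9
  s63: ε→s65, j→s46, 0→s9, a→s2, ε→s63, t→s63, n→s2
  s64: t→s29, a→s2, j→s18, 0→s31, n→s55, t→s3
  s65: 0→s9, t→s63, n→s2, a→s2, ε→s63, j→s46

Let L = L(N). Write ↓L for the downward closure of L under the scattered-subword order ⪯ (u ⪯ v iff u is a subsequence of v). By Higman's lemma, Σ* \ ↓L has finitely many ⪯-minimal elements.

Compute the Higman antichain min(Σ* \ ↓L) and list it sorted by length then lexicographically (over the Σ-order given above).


A = [jt, nn, 0a, tta, 00j, at0t].

|Q|=66, |F|=39, |δ|=275 (47 ε).
min D↑ (35 st, q0=0, F={7}): 0:j→1,n→2,t→3,a→4,0→5 1:j→1,n→6,t→7,a→1,0→8 2:j→6,n→7,t→9,a→10,0→11 3:j→1,n→9,t→12,a→13,0→5 4:j→1,n→10,t→14,a→4,0→15 5:j→8,n→11,t→5,a→7,0→16 6:j→6,n→7,t→7,a→6,0→17 7:j→7,n→7,t→7,a→7,0→7 8:j→8,n→17,t→7,a→7,0→18 9:j→6,n→7,t→19,a→20,0→11 10:j→6,n→7,t→21,a→10,0→22 11:j→17,n→7,t→11,a→7,0→23 12:j→24,n→19,t→12,a→7,0→5 13:j→1,n→20,t→25,a→13,0→15 14:j→1,n→21,t→25,a→14,0→8 15:j→8,n→22,t→26,a→7,0→27 16:j→7,n→23,t→16,a→7,0→16 17:j→17,n→7,t→7,a→7,0→28 18:j→7,n→28,t→7,a→7,0→18 19:j→29,n→7,t→19,a→7,0→11 20:j→6,n→7,t→30,a→20,0→22 21:j→6,n→7,t→30,a→21,0→17 22:j→17,n→7,t→31,a→7,0→32 23:j→7,n→7,t→23,a→7,0→23 24:j→24,n→29,t→7,a→7,0→8 25:j→24,n→30,t→25,a→7,0→8 26:j→8,n→31,t→26,a→7,0→18 27:j→7,n→32,t→33,a→7,0→27 28:j→7,n→7,t→7,a→7,0→28 29:j→29,n→7,t→7,a→7,0→17 30:j→29,n→7,t→30,a→7,0→17 31:j→17,n→7,t→31,a→7,0→28 32:j→7,n→7,t→34,a→7,0→32 33:j→7,n→34,t→33,a→7,0→18 34:j→7,n→7,t→34,a→7,0→28 (ε-aug+det+¬).
'jt': N↓-sim [52, 16, 2] end={s2,s59} ∉↓L; 2/2 del acc.
'nn': N↓-sim [52, 30, 8] end={s14,s2,s25,s4,s47,s49,s52,s59} ∉↓L; 2/2 del acc.
'0a': run [52, 24, 2] end={s2,s59} — reject; 2/2 single-dels accept.
'tta': run [52, 47, 27, 3] end={s10,s2,s59} rej; 3/3 del acc.
'00j': run [52, 24, 12, 3] end={s2,s57,s59} rej; 3/3 deletions ∈↓L.
'at0t': N↓-sim [52, 41, 27, 7, 2] end={s2,s59} rej; 4/4 deletions ∈↓L.
6 minimals (antichain).


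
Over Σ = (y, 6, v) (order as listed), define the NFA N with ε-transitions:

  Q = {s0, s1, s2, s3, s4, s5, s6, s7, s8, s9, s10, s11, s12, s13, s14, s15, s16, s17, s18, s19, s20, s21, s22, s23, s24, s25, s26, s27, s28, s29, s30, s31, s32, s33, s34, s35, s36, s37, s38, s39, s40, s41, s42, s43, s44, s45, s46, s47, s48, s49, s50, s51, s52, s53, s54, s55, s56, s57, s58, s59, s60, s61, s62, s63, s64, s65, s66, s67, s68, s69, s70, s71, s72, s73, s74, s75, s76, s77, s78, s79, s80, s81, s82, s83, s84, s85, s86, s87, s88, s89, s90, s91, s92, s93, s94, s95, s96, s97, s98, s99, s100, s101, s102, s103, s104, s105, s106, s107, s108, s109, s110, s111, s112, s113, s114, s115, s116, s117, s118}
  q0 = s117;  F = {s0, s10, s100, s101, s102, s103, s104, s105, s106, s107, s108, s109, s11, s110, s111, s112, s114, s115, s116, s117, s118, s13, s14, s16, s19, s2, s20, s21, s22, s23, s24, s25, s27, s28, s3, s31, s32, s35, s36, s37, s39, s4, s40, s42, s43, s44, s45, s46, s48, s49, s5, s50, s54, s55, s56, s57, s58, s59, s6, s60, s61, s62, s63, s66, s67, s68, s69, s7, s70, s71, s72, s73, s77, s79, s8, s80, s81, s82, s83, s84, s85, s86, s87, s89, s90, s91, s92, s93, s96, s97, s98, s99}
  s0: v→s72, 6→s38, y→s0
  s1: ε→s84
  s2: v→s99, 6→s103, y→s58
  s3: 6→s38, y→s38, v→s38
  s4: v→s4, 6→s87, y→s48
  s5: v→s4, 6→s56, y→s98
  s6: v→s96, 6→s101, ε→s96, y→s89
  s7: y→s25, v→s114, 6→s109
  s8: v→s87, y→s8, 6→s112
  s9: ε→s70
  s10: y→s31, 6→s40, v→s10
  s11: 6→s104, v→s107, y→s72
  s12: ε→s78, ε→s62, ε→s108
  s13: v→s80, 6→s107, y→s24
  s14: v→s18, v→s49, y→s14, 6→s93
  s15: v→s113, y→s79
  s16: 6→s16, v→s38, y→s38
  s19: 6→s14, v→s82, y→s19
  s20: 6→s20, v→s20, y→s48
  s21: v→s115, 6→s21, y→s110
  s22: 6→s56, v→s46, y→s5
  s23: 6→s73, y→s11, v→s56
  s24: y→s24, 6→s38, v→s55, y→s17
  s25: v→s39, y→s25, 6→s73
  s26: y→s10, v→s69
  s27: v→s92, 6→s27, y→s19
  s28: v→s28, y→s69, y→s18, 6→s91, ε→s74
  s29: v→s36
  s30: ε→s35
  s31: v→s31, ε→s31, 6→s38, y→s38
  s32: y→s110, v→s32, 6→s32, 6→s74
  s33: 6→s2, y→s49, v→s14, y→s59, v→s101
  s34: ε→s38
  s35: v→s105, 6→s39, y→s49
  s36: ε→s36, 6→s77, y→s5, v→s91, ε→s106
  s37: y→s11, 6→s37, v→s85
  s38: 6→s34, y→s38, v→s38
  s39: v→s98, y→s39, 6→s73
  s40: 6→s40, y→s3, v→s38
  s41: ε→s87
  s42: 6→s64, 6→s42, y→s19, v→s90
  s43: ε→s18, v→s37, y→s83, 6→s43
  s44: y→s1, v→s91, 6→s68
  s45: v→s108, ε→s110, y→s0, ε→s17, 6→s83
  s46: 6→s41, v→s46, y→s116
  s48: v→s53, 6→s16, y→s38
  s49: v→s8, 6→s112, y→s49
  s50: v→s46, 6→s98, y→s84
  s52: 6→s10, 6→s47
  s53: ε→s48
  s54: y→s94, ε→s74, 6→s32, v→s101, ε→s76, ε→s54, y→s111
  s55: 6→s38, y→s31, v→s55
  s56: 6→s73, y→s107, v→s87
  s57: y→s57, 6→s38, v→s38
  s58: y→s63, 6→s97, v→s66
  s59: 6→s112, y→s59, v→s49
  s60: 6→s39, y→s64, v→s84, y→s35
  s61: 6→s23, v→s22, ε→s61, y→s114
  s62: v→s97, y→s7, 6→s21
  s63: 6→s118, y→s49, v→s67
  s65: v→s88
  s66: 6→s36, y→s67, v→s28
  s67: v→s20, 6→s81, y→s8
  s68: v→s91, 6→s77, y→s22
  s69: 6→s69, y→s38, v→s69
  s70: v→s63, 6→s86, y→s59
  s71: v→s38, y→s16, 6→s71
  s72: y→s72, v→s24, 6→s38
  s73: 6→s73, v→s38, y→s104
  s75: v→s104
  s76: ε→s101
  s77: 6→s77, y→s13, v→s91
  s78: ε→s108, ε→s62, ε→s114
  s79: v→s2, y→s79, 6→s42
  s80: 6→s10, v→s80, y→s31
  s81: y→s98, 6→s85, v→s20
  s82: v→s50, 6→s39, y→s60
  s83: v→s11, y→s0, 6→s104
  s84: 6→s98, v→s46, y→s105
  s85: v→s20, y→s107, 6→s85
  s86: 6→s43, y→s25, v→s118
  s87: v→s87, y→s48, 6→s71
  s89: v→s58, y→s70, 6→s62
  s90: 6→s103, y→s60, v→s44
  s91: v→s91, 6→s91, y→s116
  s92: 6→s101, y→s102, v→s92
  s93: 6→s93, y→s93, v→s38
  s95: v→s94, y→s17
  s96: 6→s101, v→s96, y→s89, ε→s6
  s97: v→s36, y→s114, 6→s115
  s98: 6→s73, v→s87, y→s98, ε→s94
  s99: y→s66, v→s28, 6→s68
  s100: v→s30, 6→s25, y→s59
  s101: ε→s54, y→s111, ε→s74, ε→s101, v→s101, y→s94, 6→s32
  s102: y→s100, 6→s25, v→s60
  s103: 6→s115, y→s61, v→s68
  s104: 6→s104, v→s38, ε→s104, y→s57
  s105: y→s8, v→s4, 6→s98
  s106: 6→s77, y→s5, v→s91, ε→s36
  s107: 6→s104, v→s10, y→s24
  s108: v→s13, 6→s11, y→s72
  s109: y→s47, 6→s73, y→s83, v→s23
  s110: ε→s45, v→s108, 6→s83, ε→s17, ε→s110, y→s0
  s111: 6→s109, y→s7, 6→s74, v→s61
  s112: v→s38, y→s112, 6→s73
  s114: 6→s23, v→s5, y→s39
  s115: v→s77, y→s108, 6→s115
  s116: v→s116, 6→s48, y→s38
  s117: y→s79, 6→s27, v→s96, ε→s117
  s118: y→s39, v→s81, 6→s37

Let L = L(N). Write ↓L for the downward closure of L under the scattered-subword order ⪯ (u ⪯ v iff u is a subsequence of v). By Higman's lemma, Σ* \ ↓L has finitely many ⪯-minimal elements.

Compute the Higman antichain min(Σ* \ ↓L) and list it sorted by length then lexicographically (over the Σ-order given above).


A = [6y66v, yvvvyy, vyyy6v, v66yy6].

|Q|=119, |F|=92, |δ|=341 (36 ε).
min D↑ (89 st, q0=0, F={54}): 0:y→1,6→2,v→3 1:y→1,6→4,v→5 2:y→6,6→2,v→7 3:y→8,6→9,v→3 4:y→6,6→4,v→10 5:y→11,6→12,v→13 6:y→6,6→14,v→15 7:y→16,6→9,v→7 8:y→17,6→18,v→11 9:y→19,6→20,v→9 10:y→21,6→12,v→22 11:y→23,6→24,v→25 12:y→26,6→27,v→28 13:y→25,6→28,v→29 14:y→14,6→30,v→31 15:y→21,6→32,v→33 16:y→34,6→35,v→21 17:y→36,6→37,v→23 18:y→38,6→39,v→24 19:y→38,6→40,v→26 20:y→41,6→20,v→20 21:y→42,6→32,v→43 22:y→43,6→28,v→44 23:y→31,6→45,v→46 24:y→47,6→27,v→48 25:y→46,6→48,v→29 26:y→47,6→49,v→50 27:y→51,6→27,v→52 28:y→50,6→52,v→44 29:y→53,6→44,v→29 30:y→30,6→30,v→54 31:y→31,6→55,v→56 32:y→32,6→57,v→58 33:y→43,6→58,v→59 34:y→36,6→35,v→42 35:y→35,6→57,v→32 36:y→36,6→55,v→31 37:y→35,6→60,v→45 38:y→35,6→40,v→47 39:y→41,6→39,v→27 40:y→61,6→57,v→49 41:y→62,6→61,v→51 42:y→31,6→32,v→63 43:y→63,6→58,v→59 44:y→64,6→44,v→44 45:y→32,6→65,v→66 46:y→56,6→66,v→67 47:y→32,6→49,v→68 48:y→68,6→52,v→44 49:y→69,6→57,v→70 50:y→68,6→70,v→59 51:y→71,6→69,v→72 52:y→72,6→52,v→44 53:y→54,6→53,v→53 54:y→54,6→54,v→54 55:y→55,6→57,v→54 56:y→56,6→55,v→73 57:y→74,6→57,v→54 58:y→58,6→57,v→73 59:y→64,6→73,v→59 60:y→61,6→60,v→65 61:y→62,6→74,v→69 62:y→62,6→54,v→71 63:y→56,6→58,v→75 64:y→54,6→76,v→64 65:y→69,6→65,v→77 66:y→58,6→77,v→67 67:y→76,6→67,v→67 68:y→58,6→70,v→75 69:y→71,6→74,v→78 70:y→78,6→57,v→73 71:y→71,6→54,v→79 72:y→79,6→78,v→80 73:y→76,6→81,v→73 74:y→82,6→74,v→54 75:y→76,6→73,v→75 76:y→54,6→83,v→76 77:y→78,6→77,v→67 78:y→79,6→74,v→84 79:y→79,6→54,v→85 80:y→86,6→84,v→80 81:y→83,6→81,v→54 82:y→82,6→54,v→54 83:y→54,6→83,v→54 84:y→86,6→87,v→84 85:y→86,6→54,v→85 86:y→54,6→54,v→86 87:y→88,6→87,v→54 88:y→54,6→54,v→54.
'6y66v': run [105, 92, 65, 38, 11, 2] end={s34,s38} — reject; 5/5 deletions ∈↓L.
'yvvvyy': run [105, 96, 73, 51, 23, 10, 2] end={s34,s38} rej; 6/6 deletions ∈↓L.
'vyyy6v': run [105, 98, 83, 61, 31, 10, 2] end={s34,s38} ∉↓L; 6/6 single-dels accept.
'v66yy6': N↓-sim [105, 98, 70, 45, 26, 10, 2] end={s34,s38} ∉↓L; 6/6 deletions ∈↓L.
4 words, ⪯-incomp.


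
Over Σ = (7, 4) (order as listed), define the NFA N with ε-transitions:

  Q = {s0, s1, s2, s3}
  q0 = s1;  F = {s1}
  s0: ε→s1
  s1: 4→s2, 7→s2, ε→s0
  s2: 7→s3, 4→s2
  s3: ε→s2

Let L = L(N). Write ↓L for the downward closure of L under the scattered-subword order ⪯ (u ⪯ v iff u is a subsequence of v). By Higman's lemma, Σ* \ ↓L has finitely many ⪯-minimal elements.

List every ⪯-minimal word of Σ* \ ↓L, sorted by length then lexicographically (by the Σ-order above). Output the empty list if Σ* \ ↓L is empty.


A = [7, 4].

|Q|=4, |F|=1, |δ|=7 (3 ε).
min D↑ (2 st, q0=0, F={1}): 0:7→1,4→1 1:7→1,4→1 (ε-aug+det+¬).
'7': N↓-sim [4, 2] end={s2,s3} rej; 1/1 single-dels accept.
'4': run [4, 2] end={s2,s3} rej; 1/1 single-dels accept.
2 minimals (antichain).


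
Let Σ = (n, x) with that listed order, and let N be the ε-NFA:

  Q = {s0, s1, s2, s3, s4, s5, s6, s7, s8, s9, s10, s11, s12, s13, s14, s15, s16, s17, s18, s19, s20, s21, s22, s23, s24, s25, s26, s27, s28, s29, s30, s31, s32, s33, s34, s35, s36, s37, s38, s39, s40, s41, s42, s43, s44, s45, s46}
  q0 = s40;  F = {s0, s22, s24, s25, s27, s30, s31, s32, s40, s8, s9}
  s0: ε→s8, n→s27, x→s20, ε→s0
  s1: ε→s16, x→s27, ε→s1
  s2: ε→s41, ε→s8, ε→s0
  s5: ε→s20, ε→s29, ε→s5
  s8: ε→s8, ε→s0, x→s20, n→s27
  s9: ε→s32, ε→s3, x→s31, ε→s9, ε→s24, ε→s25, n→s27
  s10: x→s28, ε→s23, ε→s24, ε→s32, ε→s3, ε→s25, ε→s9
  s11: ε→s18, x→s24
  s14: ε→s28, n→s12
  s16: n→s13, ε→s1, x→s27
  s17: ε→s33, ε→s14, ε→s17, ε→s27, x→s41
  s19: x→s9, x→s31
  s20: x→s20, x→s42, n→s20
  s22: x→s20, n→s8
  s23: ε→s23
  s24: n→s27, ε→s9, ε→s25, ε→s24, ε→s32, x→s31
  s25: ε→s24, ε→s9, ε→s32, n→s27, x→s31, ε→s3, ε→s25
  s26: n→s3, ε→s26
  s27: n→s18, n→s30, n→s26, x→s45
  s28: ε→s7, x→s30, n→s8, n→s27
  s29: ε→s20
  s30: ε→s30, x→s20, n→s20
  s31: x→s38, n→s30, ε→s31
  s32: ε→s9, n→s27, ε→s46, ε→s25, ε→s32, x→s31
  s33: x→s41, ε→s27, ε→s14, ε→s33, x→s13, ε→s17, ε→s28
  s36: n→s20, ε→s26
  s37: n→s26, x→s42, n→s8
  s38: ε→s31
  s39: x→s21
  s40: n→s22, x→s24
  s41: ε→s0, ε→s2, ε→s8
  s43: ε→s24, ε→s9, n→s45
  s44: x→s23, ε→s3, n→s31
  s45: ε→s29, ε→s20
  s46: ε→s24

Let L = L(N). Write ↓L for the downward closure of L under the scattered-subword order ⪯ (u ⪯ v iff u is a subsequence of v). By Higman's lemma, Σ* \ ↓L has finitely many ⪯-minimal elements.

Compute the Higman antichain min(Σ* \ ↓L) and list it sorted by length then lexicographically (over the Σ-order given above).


|Q|=47, |F|=11, |δ|=115 (65 ε).
min D↑ (8 st, q0=0, F={4}): 0:n→1,x→2 1:n→3,x→4 2:n→5,x→6 3:n→5,x→4 4:n→4,x→4 5:n→7,x→4 6:n→7,x→6 7:n→4,x→4 [Hopcroft].
'nx': |S_i|=[20, 12, 4] end={s20,s29,s42,s45} rej; 2/2 single-dels accept.
'xnnn': N↓-sim [20, 16, 9, 6, 3] end={s20,s3,s42} rej; 4/4 deletions ∈↓L.
'xxnn': run [20, 16, 7, 3, 2] end={s20,s42} ∉↓L; 4/4 deletions ∈↓L.
'nnnnn': run [20, 12, 11, 9, 6, 3] end={s20,s3,s42} ∉↓L; 5/5 deletions ∈↓L.
4 words, ⪯-incomp.

A = [nx, xnnn, xxnn, nnnnn].


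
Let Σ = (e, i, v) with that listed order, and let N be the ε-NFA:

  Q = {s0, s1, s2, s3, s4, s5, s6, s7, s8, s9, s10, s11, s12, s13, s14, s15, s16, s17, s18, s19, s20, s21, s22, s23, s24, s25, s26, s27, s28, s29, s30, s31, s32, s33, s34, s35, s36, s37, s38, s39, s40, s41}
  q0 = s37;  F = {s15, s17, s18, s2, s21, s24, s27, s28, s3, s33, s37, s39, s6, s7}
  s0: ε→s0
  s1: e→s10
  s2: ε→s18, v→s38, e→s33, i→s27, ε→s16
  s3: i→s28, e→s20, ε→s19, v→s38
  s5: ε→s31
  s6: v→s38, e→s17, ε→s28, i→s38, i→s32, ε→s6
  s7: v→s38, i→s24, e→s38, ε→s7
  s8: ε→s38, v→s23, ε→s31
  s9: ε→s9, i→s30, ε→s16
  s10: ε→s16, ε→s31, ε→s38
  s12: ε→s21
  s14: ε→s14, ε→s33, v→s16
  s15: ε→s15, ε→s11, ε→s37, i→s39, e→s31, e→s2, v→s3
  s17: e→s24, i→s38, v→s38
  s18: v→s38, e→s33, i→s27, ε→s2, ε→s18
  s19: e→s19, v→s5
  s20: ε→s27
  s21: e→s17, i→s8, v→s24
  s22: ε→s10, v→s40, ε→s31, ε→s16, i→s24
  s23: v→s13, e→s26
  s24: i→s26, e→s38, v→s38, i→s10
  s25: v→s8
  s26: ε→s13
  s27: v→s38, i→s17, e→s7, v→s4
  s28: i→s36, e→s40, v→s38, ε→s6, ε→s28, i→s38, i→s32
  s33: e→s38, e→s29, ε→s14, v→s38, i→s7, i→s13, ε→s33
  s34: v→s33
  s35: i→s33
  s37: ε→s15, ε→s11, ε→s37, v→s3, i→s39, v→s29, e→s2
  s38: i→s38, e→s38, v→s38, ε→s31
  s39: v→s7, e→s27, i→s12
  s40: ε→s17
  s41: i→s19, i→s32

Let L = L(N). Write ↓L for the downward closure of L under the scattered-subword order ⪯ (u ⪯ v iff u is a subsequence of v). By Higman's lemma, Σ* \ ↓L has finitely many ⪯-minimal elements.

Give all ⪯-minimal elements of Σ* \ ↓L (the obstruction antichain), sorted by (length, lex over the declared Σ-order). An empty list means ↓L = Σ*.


|Q|=42, |F|=14, |δ|=106 (37 ε).
min D↑ (12 st, q0=0, F={6}): 0:e→1,i→2,v→3 1:e→4,i→5,v→6 2:e→5,i→7,v→8 3:e→5,i→9,v→6 4:e→6,i→8,v→6 5:e→8,i→10,v→6 6:e→6,i→6,v→6 7:e→10,i→6,v→11 8:e→6,i→11,v→6 9:e→10,i→6,v→6 10:e→11,i→6,v→6 11:e→6,i→6,v→6.
'ev': N↓-sim [33, 20, 5] end={s16,s31,s38,s4,s5} — reject; 2/2 deletions ∈↓L.
'vv': run [33, 22, 5] end={s13,s31,s38,s4,s5} rej; 2/2 single-dels accept.
'eee': N↓-sim [33, 20, 13, 5] end={s19,s29,s31,s38,s5} rej; 3/3 single-dels accept.
'iii': |S_i|=[33, 21, 14, 8] end={s10,s13,s16,s23,s26,s31,s38,s8} — reject; 3/3 single-dels accept.
'ive': run [33, 21, 10, 4] end={s13,s26,s31,s38} rej; 3/3 single-dels accept.
'vii': run [33, 22, 13, 8] end={s10,s13,s16,s26,s31,s32,s36,s38} ∉↓L; 3/3 single-dels accept.
6 minimals (antichain).

min(Σ*\↓L) = [ev, vv, eee, iii, ive, vii].


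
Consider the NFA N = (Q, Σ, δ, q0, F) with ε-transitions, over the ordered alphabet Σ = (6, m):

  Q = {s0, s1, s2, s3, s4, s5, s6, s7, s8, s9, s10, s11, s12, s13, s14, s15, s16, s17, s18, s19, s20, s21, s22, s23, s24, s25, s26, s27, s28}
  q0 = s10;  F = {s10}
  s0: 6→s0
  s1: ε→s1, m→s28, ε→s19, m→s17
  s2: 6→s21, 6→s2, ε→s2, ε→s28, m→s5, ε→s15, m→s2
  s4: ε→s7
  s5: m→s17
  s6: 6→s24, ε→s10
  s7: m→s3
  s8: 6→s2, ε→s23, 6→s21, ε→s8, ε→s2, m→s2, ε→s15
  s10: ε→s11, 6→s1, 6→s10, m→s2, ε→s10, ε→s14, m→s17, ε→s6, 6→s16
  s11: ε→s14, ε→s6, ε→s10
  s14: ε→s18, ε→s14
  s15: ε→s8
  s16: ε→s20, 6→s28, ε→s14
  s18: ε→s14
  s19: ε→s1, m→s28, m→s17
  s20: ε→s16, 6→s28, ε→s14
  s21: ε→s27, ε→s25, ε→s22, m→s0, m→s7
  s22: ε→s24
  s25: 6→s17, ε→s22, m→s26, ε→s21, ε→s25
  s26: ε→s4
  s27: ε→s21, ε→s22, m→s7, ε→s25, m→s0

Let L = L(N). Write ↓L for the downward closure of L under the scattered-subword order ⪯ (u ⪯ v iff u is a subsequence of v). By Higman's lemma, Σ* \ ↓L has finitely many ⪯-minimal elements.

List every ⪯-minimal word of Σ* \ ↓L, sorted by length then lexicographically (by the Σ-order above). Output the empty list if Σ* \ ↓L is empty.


Antichain: [m].

|Q|=29, |F|=1, |δ|=66 (38 ε).
min D↑ (2 st, q0=0, F={1}): 0:6→0,m→1 1:6→1,m→1 [Hopcroft].
'm': |S_i|=[26, 17] end={s0,s15,s17,s2,s21,s22,s23,s24,s25,s26,s27,s28,…} — reject; 1/1 single-dels accept.
1 words, ⪯-incomp.


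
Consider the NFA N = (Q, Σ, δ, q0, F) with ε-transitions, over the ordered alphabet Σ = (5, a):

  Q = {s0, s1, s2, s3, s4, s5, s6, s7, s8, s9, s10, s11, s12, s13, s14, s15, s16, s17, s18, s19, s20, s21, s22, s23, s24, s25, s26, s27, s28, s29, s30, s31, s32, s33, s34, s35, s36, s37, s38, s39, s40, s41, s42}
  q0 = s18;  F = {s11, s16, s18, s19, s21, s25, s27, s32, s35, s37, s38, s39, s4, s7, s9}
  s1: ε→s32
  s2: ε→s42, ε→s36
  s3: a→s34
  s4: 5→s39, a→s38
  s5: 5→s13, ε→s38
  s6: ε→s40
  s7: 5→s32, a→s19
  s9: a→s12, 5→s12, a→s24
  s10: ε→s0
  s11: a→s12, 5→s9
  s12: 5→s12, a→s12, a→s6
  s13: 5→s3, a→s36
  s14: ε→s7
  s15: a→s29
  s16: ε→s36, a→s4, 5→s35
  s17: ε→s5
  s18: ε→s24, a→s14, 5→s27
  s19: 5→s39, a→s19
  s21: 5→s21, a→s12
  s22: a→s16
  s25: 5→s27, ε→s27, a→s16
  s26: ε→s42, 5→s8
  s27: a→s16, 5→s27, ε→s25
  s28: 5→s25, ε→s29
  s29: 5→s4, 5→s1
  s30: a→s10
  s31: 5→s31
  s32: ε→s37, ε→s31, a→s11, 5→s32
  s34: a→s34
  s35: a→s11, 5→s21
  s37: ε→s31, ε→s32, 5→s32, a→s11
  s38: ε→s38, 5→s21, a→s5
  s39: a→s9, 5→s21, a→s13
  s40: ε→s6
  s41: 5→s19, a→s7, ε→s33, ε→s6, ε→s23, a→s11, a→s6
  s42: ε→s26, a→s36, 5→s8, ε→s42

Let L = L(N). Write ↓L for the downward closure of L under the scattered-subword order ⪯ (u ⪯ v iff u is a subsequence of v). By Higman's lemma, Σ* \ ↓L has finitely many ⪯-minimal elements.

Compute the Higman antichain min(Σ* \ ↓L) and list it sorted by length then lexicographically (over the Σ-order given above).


Antichain: [a5aa, 5a55a, a5a55, aa55a, aa5a5, 5aaa5a].

|Q|=43, |F|=15, |δ|=79 (25 ε).
min D↑ (14 st, q0=0, F={13}): 0:5→1,a→2 1:5→1,a→3 2:5→4,a→5 3:5→6,a→7 4:5→4,a→8 5:5→9,a→5 6:5→10,a→8 7:5→9,a→11 8:5→12,a→13 9:5→10,a→12 10:5→10,a→13 11:5→10,a→11 12:5→13,a→13 13:5→13,a→13 [Hopcroft].
'a5aa': N↓-sim [26, 23, 16, 10, 6] end={s12,s24,s34,s36,s40,s6} rej; 4/4 del acc.
'5a55a': run [26, 22, 17, 13, 8, 5] end={s12,s24,s34,s40,s6} ∉↓L; 5/5 deletions ∈↓L.
'a5a55': N↓-sim [26, 23, 16, 10, 7, 3] end={s12,s40,s6} — reject; 5/5 single-dels accept.
'aa55a': run [26, 23, 16, 11, 6, 4] end={s12,s34,s40,s6} ∉↓L; 5/5 deletions ∈↓L.
'aa5a5': N↓-sim [26, 23, 16, 11, 9, 5] end={s12,s3,s34,s40,s6} ∉↓L; 5/5 single-dels accept.
'5aaa5a': N↓-sim [26, 22, 17, 15, 12, 8, 5] end={s12,s34,s36,s40,s6} — reject; 6/6 single-dels accept.
6 minimals (antichain).
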